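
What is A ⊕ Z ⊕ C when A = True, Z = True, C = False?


A = True, Z = True, C = False
Step 1: A ⊕ Z = True XOR True = False
Step 2: False ⊕ C = False XOR False = False
XOR is true when an odd number of operands are true.

False


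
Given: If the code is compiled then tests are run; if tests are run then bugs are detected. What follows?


Hypothetical syllogism: P → Q, Q → R ⊢ P → R
Premise 1: the code is compiled → tests are run
Premise 2: tests are run → bugs are detected
Chain the implications: the middle term (tests are run) links the two.
Conclusion: If the code is compiled, then bugs are detected.

If the code is compiled, then bugs are detected.


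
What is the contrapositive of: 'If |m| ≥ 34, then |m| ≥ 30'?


Original: If |m| ≥ 34, then |m| ≥ 30
Contrapositive: If ¬Q, then ¬P
Negate Q: not (|m| ≥ 30)
Negate P: not (|m| ≥ 34)

If not (|m| ≥ 30), then not (|m| ≥ 34).


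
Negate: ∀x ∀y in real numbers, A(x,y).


Original: ∀x ∀y A(x,y)
Rule: ¬∀→∃, ¬∃→∀, negate predicate.
Negation: ∃x ∃y ¬A(x,y)

∃x ∃y ¬A(x,y)


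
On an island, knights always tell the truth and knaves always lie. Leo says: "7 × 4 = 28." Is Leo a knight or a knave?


Statement: "7 × 4 = 28."
Actual: 7 × 4 = 28
Claimed: 28
Statement is TRUE → Leo tells the truth → Knight

Knight


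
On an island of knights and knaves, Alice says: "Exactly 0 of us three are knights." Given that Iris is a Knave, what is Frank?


Alice claims exactly 0 knights among Alice, Iris, Frank.
Given: Iris is a Knave.

Case 1: Alice is a Knight (tells truth)
  Then exactly 0 of the three are knights.
  Counting Alice, Iris: 1 knight(s) so far. Need -1 more → impossible.
Case 2: Alice is a Knave (lies)
  Then the count is NOT 0.
  If Frank = Knave, count = 0 = 0 → claim would be true, contradicts lie.
  If Frank = Knight, count = 1 ≠ 0 → lie confirmed ✓

Frank is a Knight.

Knight


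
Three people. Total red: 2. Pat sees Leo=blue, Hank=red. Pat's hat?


Total red = 2, seen red = 1
Own red = 2 - 1 = 1
Pat's hat is red.

red


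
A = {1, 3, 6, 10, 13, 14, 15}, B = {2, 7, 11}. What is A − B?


A = {1, 3, 6, 10, 13, 14, 15}
B = {2, 7, 11}
Operation: difference A − B
In A but not B: 1, 3, 6, 10, 13, 14, 15

{1, 3, 6, 10, 13, 14, 15}


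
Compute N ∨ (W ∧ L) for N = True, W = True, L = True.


N = True, W = True, L = True
Step 1: W ∧ L = True AND True = True
Step 2: N ∨ True = True OR True = True
AND evaluated first (higher precedence); then OR applied.

True


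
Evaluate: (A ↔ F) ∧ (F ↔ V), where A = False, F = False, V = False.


A = False, F = False, V = False
Step 1: A ↔ F is true when A and F have the same value. Result: True
Step 2: F ↔ V is true when F and V have the same value. Result: True
Step 3: True ∧ True = True

True


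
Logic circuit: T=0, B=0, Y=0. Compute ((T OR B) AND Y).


T OR B = 0|0 = 0
0 AND 0 = 0

0


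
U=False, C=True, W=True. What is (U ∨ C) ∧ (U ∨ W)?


U = False, C = True, W = True
Expression: (U ∨ C) ∧ (U ∨ W)
Step 1: U ∨ C = False OR True = True
Step 2: U ∨ W = False OR True = True
Step 3: (True) ∧ (True) = True AND True = True

True


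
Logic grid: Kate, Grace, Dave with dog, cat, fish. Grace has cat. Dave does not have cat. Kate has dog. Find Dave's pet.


From clues:
  Grace → cat
  Kate → dog
By elimination, Dave gets the remaining.

fish


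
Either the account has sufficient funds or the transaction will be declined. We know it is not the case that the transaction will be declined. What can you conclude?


Disjunctive syllogism: P ∨ Q, ¬P ⊢ Q
Disjunction: the account has sufficient funds ∨ the transaction will be declined
We know it is not the case that the transaction will be declined.
By disjunctive syllogism, the other disjunct must be true.

The account has sufficient funds


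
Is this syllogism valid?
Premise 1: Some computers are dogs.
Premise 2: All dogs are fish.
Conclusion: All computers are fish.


Premise 1: Some computers are dogs.
Premise 2: All dogs are fish.
Conclusion: All computers are fish.
Fallacy: illicit minor. The minor term (computers) is distributed in the conclusion ('All computers ...') but undistributed in its premise ('Some computers are dogs' doesn't cover all computers).
Only 'Some computers are fish' follows, not 'All'.

Invalid


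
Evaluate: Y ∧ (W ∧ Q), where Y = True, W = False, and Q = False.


Y = True, W = False, Q = False
Step 1: W ∧ Q = False AND False = False
Step 2: Y ∧ False = True AND False = False
AND is true only when ALL operands are true.

False


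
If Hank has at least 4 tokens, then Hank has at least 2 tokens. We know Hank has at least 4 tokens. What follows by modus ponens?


Modus ponens: P → Q, P ⊢ Q
P: Hank has at least 4 tokens
Q: Hank has at least 2 tokens
We have P → Q and P is true.
By modus ponens, Q must be true.

Hank has at least 2 tokens


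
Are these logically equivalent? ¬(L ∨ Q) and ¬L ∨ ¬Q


Expression 1: ¬(L ∨ Q)
Expression 2: ¬L ∨ ¬Q
Truth table (L Q | Expr1 Expr2):
  T T |   F     F
  T F |   F     T   ← differ
  F T |   F     T   ← differ
  F F |   T     T
Counterexample: L=T, Q=F gives Expr1 = F but Expr2 = T, so the expressions are NOT logically equivalent.

No


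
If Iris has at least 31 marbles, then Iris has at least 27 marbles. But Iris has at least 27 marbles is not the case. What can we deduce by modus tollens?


Modus tollens: P → Q, ¬Q ⊢ ¬P
P: Iris has at least 31 marbles
Q: Iris has at least 27 marbles
We have P → Q and Q is false.
By modus tollens, P must be false.

It is not the case that Iris has at least 31 marbles


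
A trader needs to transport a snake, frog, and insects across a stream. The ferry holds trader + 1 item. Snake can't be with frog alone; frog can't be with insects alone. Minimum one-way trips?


1. trader+frog → 2. trader ← 3. trader+snake → 4. trader+frog ← 5. trader+insects → 6. trader ← 7. trader+frog →
Minimum trips = 7

7


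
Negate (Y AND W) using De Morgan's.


De Morgan's law: ¬(P ∧ Q) ≡ ¬P ∨ ¬Q
¬(Y ∧ W) = ¬Y ∨ ¬W

¬Y ∨ ¬W


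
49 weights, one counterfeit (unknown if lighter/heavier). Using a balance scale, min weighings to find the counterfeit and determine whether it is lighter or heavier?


Let n = 49. 98 possibilities (n weights × lighter/heavier); each weighing has 3 outcomes.
Bound for k weighings: say the first weighing puts j weights on each pan. If it tips, the 2j weighed weights remain suspects (each with a known direction) and k-1 weighings give 3^(k-1) outcomes; 3^(k-1) is odd, so 2j ≤ 3^(k-1) - 1. If it balances, the n - 2j unweighed weights remain with direction unknown: 2(n - 2j) ≤ 3^(k-1) - 1 by the same parity argument. Adding, n ≤ (3^(k-1) - 1) + (3^(k-1) - 1)/2 = (3^k - 3)/2, and the classical three-group strategy achieves this (3 weights in 2 weighings, 12 in 3, 39 in 4, 120 in 5).
So we need the smallest k with (3^k - 3)/2 ≥ 49.
k = 4: (3^4 - 3)/2 = 39 < 49 ✗
k = 5: (3^5 - 3)/2 = 120 ≥ 49 ✓

5


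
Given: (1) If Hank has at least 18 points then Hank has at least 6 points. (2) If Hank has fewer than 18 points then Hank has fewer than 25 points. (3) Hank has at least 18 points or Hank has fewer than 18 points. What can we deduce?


Constructive dilemma: (P → Q) ∧ (R → S), P ∨ R ⊢ Q ∨ S
Premise 1: Hank has at least 18 points → Hank has at least 6 points
Premise 2: Hank has fewer than 18 points → Hank has fewer than 25 points
Premise 3: Hank has at least 18 points ∨ Hank has fewer than 18 points
Case 1: Assuming Hank has at least 18 points, then by Premise 1, Hank has at least 6 points.
Case 2: Assuming Hank has fewer than 18 points, then by Premise 2, Hank has fewer than 25 points.
Since one of Hank has at least 18 points or Hank has fewer than 18 points must hold, we get Hank has at least 6 points or Hank has fewer than 25 points.

Hank has at least 6 points or Hank has fewer than 25 points.


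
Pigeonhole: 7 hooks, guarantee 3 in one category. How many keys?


Pigeonhole: to guarantee k in one of n categories, need (k-1)×n + 1.
k = 3, n = 7
Minimum = (3-1) × 7 + 1 = 2 × 7 + 1

15


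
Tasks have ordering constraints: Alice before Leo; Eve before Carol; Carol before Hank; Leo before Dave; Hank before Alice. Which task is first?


Constraints: Alice before Leo; Eve before Carol; Carol before Hank; Leo before Dave; Hank before Alice
The first task can have nothing scheduled before it, so it must never appear on the right of a 'before'.
Tasks appearing after some 'before': Leo, Carol, Hank, Dave, Alice.
The only task not in that list is Eve → it is first.

Eve


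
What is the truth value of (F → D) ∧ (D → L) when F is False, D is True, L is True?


F = False, D = True, L = True
Step 1: F → D is false only when F=True and D=False. Result: True
Step 2: D → L is false only when D=True and L=False. Result: True
Step 3: True ∧ True = True

True


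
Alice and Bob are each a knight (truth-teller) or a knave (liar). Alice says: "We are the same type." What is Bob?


Alice says: "We are the same type."
Case 1: Alice is a Knight (truth-teller)
  Statement is true → they ARE the same → Bob is also a Knight
Case 2: Alice is a Knave (liar)
  Statement is false → they are NOT the same → Bob is a Knight
In both cases, Bob is a Knight.

Knight


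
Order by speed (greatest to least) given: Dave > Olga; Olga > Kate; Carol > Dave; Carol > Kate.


Constraints: Dave > Olga; Olga > Kate; Carol > Dave; Carol > Kate
Method: at each step, the next-highest is the one remaining person who never appears on the smaller side of a constraint between remaining people.
  Step 1: remaining {Kate, Carol, Dave, Olga}; on the smaller side: {Kate, Dave, Olga} → Carol is next (Carol > Dave; Carol > Kate).
  Step 2: remaining {Kate, Dave, Olga}; on the smaller side: {Kate, Olga} → Dave is next (Dave > Olga).
  Step 3: remaining {Kate, Olga}; on the smaller side: {Kate} → Olga is next (Olga > Kate).
  Step 4: only Kate remains → lowest.
Final ranking (highest to lowest):

Carol > Dave > Olga > Kate


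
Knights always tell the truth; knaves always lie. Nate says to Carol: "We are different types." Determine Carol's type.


Nate says: "We are different types."
Case 1: Nate is a Knight (truth-teller)
  Statement is true → they ARE different → Carol is a Knave
Case 2: Nate is a Knave (liar)
  Statement is false → they are NOT different → Carol is a Knave
In both cases, Carol is a Knave.

Knave


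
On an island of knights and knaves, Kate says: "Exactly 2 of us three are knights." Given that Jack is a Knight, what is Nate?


Kate claims exactly 2 knights among Kate, Jack, Nate.
Given: Jack is a Knight.

Case 1: Kate is a Knight (tells truth)
  Then exactly 2 of the three are knights.
  Counting Kate, Jack: 2 knight(s) so far. Need 0 more → Nate = Knave.
Case 2: Kate is a Knave (lies)
  Then the count is NOT 2.
  If Nate = Knight, count = 2 = 2 → claim would be true, contradicts lie.
  If Nate = Knave, count = 1 ≠ 2 → lie confirmed ✓

Nate is a Knave.

Knave


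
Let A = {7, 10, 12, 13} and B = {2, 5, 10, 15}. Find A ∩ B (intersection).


A = {7, 10, 12, 13}
B = {2, 5, 10, 15}
Operation: intersection
Elements in both: 10

{10}


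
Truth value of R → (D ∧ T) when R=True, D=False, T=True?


R = True, D = False, T = True
Expression: R → (D ∧ T)
Step 1: D ∧ T = False AND True = False
Step 2: R → (False) = True → False = False

False


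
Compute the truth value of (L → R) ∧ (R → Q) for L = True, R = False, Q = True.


L = True, R = False, Q = True
Step 1: L → R is false only when L=True and R=False. Result: False
Step 2: R → Q is false only when R=True and Q=False. Result: True
Step 3: False ∧ True = False

False


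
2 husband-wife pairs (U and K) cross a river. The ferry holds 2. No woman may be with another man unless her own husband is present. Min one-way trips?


Label couples U and K.
1. WU+WK → (far: WU,WK; near: HU,HK)
2. WU ←   (far: WK; near: HU,HK,WU)
3. HU+HK → (far: HU,HK,WK; near: WU)
4. HU ←   (far: HK,WK; near: HU,WU)  — HU returns, since WU is alone on near bank
5. HU+WU → (far: all four; near: empty)
Every state respects the constraint.
Minimum trips = 5

5


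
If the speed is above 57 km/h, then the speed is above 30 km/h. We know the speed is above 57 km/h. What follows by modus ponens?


Modus ponens: P → Q, P ⊢ Q
P: the speed is above 57 km/h
Q: the speed is above 30 km/h
We have P → Q and P is true.
By modus ponens, Q must be true.

The speed is above 30 km/h


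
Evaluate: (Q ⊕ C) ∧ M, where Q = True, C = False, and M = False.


Q = True, C = False, M = False
Step 1: Q ⊕ C = True XOR False = True
Step 2: True ∧ M = True AND False = False
XOR true when exactly one of Q,C is true; then AND with M.

False


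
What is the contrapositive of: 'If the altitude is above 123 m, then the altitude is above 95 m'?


Original: If the altitude is above 123 m, then the altitude is above 95 m
Contrapositive: If ¬Q, then ¬P
Negate Q: not (the altitude is above 95 m)
Negate P: not (the altitude is above 123 m)

If not (the altitude is above 95 m), then not (the altitude is above 123 m).


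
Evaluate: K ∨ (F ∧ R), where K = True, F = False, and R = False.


K = True, F = False, R = False
Step 1: F ∧ R = False AND False = False
Step 2: K ∨ False = True OR False = True
AND evaluated first (higher precedence); then OR applied.

True


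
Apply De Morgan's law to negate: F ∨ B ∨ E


De Morgan's law: ¬(P ∨ Q ∨ R) ≡ ¬P ∧ ¬Q ∧ ¬R
¬(F ∨ B ∨ E) = ¬F ∧ ¬B ∧ ¬E

¬F ∧ ¬B ∧ ¬E


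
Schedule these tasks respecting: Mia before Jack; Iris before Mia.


Constraints: Mia before Jack; Iris before Mia
Method: repeatedly schedule the remaining task that has no remaining task required before it.
  Step 1: remaining {Mia, Jack, Iris}; every task except Iris still has a predecessor pending → schedule Iris.
  Step 2: remaining {Mia, Jack}; every task except Mia still has a predecessor pending → schedule Mia.
  Step 3: only Jack remains → schedule Jack.
Resulting order:

Iris → Mia → Jack


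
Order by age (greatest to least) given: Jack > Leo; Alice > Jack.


Constraints: Jack > Leo; Alice > Jack
Method: at each step, the next-highest is the one remaining person who never appears on the smaller side of a constraint between remaining people.
  Step 1: remaining {Jack, Alice, Leo}; on the smaller side: {Jack, Leo} → Alice is next (Alice > Jack).
  Step 2: remaining {Jack, Leo}; on the smaller side: {Leo} → Jack is next (Jack > Leo).
  Step 3: only Leo remains → lowest.
Final ranking (highest to lowest):

Alice > Jack > Leo


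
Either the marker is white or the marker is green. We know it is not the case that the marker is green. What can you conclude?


Disjunctive syllogism: P ∨ Q, ¬P ⊢ Q
Disjunction: the marker is white ∨ the marker is green
We know it is not the case that the marker is green.
By disjunctive syllogism, the other disjunct must be true.

The marker is white


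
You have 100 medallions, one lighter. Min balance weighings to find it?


Each weighing has 3 outcomes (left heavy / balance / right heavy), so k weighings distinguish at most 3^k cases; splitting into three near-equal groups achieves this.
Need 3^k ≥ 100: 3^4 = 81 < 100 ≤ 3^5 = 243
k = ⌈log₃(100)⌉ = 5

5


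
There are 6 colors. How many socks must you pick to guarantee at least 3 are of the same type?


Pigeonhole: to guarantee k in one of n categories, need (k-1)×n + 1.
k = 3, n = 6
Minimum = (3-1) × 6 + 1 = 2 × 6 + 1

13


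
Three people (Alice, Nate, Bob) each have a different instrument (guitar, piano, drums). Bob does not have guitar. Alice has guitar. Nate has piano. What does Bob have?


From clues:
  Alice → guitar
  Nate → piano
By elimination, Bob gets the remaining.

drums


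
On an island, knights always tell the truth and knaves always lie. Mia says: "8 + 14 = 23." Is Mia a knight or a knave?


Statement: "8 + 14 = 23."
Actual: 8 + 14 = 22
Claimed: 23
Statement is FALSE → Mia lies → Knave

Knave


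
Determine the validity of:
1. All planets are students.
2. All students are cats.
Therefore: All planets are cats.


Premise 1: All planets are students.
Premise 2: All students are cats.
Conclusion: All planets are cats.
Barbara syllogism (AAA-1): All A are B, All B are C → All A are C.
Middle term (students) distributed in premise 2.

Valid


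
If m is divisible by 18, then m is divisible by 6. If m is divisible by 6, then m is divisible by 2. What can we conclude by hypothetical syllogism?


Hypothetical syllogism: P → Q, Q → R ⊢ P → R
Premise 1: m is divisible by 18 → m is divisible by 6
Premise 2: m is divisible by 6 → m is divisible by 2
Chain the implications: the middle term (m is divisible by 6) links the two.
Conclusion: If m is divisible by 18, then m is divisible by 2.

If m is divisible by 18, then m is divisible by 2.


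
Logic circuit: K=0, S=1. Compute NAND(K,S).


K AND S = 0
NOT(0) = 1

1


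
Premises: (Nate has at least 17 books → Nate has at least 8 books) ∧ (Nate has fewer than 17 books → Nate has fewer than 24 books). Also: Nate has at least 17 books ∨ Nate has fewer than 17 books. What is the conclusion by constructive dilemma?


Constructive dilemma: (P → Q) ∧ (R → S), P ∨ R ⊢ Q ∨ S
Premise 1: Nate has at least 17 books → Nate has at least 8 books
Premise 2: Nate has fewer than 17 books → Nate has fewer than 24 books
Premise 3: Nate has at least 17 books ∨ Nate has fewer than 17 books
Case 1: Assuming Nate has at least 17 books, then by Premise 1, Nate has at least 8 books.
Case 2: Assuming Nate has fewer than 17 books, then by Premise 2, Nate has fewer than 24 books.
Since one of Nate has at least 17 books or Nate has fewer than 17 books must hold, we get Nate has at least 8 books or Nate has fewer than 24 books.

Nate has at least 8 books or Nate has fewer than 24 books.


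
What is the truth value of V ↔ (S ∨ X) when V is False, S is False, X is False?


V = False, S = False, X = False
Step 1: S ∨ X = False OR False = False
Step 2: V ↔ (False): true when both sides have same truth value.
Result: False ↔ False = True

True


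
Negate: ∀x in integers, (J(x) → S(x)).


Original: ∀x (J(x) → S(x))
Rule: ¬∀→∃, ¬∃→∀, negate predicate.
Negation: ∃x (J(x) ∧ ¬S(x))

∃x (J(x) ∧ ¬S(x))


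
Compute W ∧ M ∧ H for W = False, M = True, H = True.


W = False, M = True, H = True
Step 1: W ∧ M = False AND True = False
Step 2: (False) ∧ H = (False) AND True = False
AND is true only when ALL operands are true.

False


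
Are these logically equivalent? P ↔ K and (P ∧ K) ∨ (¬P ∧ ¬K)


Expression 1: P ↔ K
Expression 2: (P ∧ K) ∨ (¬P ∧ ¬K)
Truth table (P K | Expr1 Expr2):
  T T |   T     T
  T F |   F     F
  F T |   F     F
  F F |   T     T
All 4 rows agree, so the expressions are logically equivalent.

Yes


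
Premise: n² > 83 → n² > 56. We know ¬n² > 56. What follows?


Modus tollens: P → Q, ¬Q ⊢ ¬P
P: n² > 83
Q: n² > 56
We have P → Q and Q is false.
By modus tollens, P must be false.

It is not the case that n² > 83


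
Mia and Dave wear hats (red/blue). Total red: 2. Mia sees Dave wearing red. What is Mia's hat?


Total red = 2, Dave = red
Red accounted for: 1
Remaining for Mia: 1
Mia's hat is red.

red


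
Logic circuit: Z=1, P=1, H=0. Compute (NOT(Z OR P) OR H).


Z OR P = 1
NOT(1) = 0
0 OR 0 = 0

0


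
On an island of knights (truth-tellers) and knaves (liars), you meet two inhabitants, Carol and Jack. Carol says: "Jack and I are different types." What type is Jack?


Carol says: "Jack and I are different types."
Case 1: Carol is a Knight (truth-teller)
  Statement is true → they ARE different → Jack is a Knave
Case 2: Carol is a Knave (liar)
  Statement is false → they are NOT different → Jack is a Knave
In both cases, Jack is a Knave.

Knave


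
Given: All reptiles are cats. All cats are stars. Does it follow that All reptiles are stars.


Premise 1: All reptiles are cats.
Premise 2: All cats are stars.
Conclusion: All reptiles are stars.
Barbara syllogism (AAA-1): All A are B, All B are C → All A are C.
Middle term (cats) distributed in premise 2.

Valid


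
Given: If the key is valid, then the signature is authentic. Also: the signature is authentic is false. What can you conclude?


Modus tollens: P → Q, ¬Q ⊢ ¬P
P: the key is valid
Q: the signature is authentic
We have P → Q and Q is false.
By modus tollens, P must be false.

It is not the case that the key is valid


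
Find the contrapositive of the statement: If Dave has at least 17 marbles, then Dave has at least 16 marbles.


Original: If Dave has at least 17 marbles, then Dave has at least 16 marbles
Contrapositive: If ¬Q, then ¬P
Negate Q: not (Dave has at least 16 marbles)
Negate P: not (Dave has at least 17 marbles)

If not (Dave has at least 16 marbles), then not (Dave has at least 17 marbles).


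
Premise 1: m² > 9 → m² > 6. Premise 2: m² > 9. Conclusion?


Modus ponens: P → Q, P ⊢ Q
P: m² > 9
Q: m² > 6
We have P → Q and P is true.
By modus ponens, Q must be true.

m² > 6


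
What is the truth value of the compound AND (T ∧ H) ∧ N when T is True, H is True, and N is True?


T = True, H = True, N = True
Step 1: T ∧ H = True AND True = True
Step 2: True ∧ N = True AND True = True
AND is true only when ALL operands are true.

True


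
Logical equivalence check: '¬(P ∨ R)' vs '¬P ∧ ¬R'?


Expression 1: ¬(P ∨ R)
Expression 2: ¬P ∧ ¬R
Truth table (P R | Expr1 Expr2):
  T T |   F     F
  T F |   F     F
  F T |   F     F
  F F |   T     T
All 4 rows agree, so the expressions are logically equivalent.

Yes


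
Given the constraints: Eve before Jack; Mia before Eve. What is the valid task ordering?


Constraints: Eve before Jack; Mia before Eve
Method: repeatedly schedule the remaining task that has no remaining task required before it.
  Step 1: remaining {Jack, Eve, Mia}; every task except Mia still has a predecessor pending → schedule Mia.
  Step 2: remaining {Jack, Eve}; every task except Eve still has a predecessor pending → schedule Eve.
  Step 3: only Jack remains → schedule Jack.
Resulting order:

Mia → Eve → Jack


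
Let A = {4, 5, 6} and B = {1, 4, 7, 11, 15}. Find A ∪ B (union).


A = {4, 5, 6}
B = {1, 4, 7, 11, 15}
Operation: union
All elements combined: 1, 4, 5, 6, 7, 11, 15

{1, 4, 5, 6, 7, 11, 15}


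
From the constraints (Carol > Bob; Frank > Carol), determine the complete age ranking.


Constraints: Carol > Bob; Frank > Carol
Method: at each step, the next-highest is the one remaining person who never appears on the smaller side of a constraint between remaining people.
  Step 1: remaining {Carol, Frank, Bob}; on the smaller side: {Carol, Bob} → Frank is next (Frank > Carol).
  Step 2: remaining {Carol, Bob}; on the smaller side: {Bob} → Carol is next (Carol > Bob).
  Step 3: only Bob remains → lowest.
Final ranking (highest to lowest):

Frank > Carol > Bob


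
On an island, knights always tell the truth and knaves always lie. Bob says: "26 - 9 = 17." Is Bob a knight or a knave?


Statement: "26 - 9 = 17."
Actual: 26 - 9 = 17
Claimed: 17
Statement is TRUE → Bob tells the truth → Knight

Knight


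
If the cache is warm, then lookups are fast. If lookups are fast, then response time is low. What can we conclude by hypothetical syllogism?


Hypothetical syllogism: P → Q, Q → R ⊢ P → R
Premise 1: the cache is warm → lookups are fast
Premise 2: lookups are fast → response time is low
Chain the implications: the middle term (lookups are fast) links the two.
Conclusion: If the cache is warm, then response time is low.

If the cache is warm, then response time is low.


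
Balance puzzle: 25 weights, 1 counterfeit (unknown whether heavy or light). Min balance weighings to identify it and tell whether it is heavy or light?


Let n = 25. 50 possibilities (n weights × lighter/heavier); each weighing has 3 outcomes.
Bound for k weighings: say the first weighing puts j weights on each pan. If it tips, the 2j weighed weights remain suspects (each with a known direction) and k-1 weighings give 3^(k-1) outcomes; 3^(k-1) is odd, so 2j ≤ 3^(k-1) - 1. If it balances, the n - 2j unweighed weights remain with direction unknown: 2(n - 2j) ≤ 3^(k-1) - 1 by the same parity argument. Adding, n ≤ (3^(k-1) - 1) + (3^(k-1) - 1)/2 = (3^k - 3)/2, and the classical three-group strategy achieves this (3 weights in 2 weighings, 12 in 3, 39 in 4, 120 in 5).
So we need the smallest k with (3^k - 3)/2 ≥ 25.
k = 3: (3^3 - 3)/2 = 12 < 25 ✗
k = 4: (3^4 - 3)/2 = 39 ≥ 25 ✓

4


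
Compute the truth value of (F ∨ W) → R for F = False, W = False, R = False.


F = False, W = False, R = False
Step 1: F ∨ W = False OR False = False
Step 2: (False) → R: false only when antecedent=True and R=False.
Result: True

True


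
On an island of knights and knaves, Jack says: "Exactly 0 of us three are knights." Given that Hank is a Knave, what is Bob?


Jack claims exactly 0 knights among Jack, Hank, Bob.
Given: Hank is a Knave.

Case 1: Jack is a Knight (tells truth)
  Then exactly 0 of the three are knights.
  Counting Jack, Hank: 1 knight(s) so far. Need -1 more → impossible.
Case 2: Jack is a Knave (lies)
  Then the count is NOT 0.
  If Bob = Knave, count = 0 = 0 → claim would be true, contradicts lie.
  If Bob = Knight, count = 1 ≠ 0 → lie confirmed ✓

Bob is a Knight.

Knight


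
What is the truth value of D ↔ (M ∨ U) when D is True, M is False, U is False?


D = True, M = False, U = False
Step 1: M ∨ U = False OR False = False
Step 2: D ↔ (False): true when both sides have same truth value.
Result: True ↔ False = False

False


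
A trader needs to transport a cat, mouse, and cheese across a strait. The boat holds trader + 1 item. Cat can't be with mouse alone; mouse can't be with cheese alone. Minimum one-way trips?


1. trader+mouse → 2. trader ← 3. trader+cat → 4. trader+mouse ← 5. trader+cheese → 6. trader ← 7. trader+mouse →
Minimum trips = 7

7


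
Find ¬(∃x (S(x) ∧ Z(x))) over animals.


Original: ∃x (S(x) ∧ Z(x))
Rule: ¬∀→∃, ¬∃→∀, negate predicate.
Negation: ∀x (¬S(x) ∨ ¬Z(x))

∀x (¬S(x) ∨ ¬Z(x))


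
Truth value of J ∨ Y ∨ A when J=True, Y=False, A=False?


J = True, Y = False, A = False
Expression: J ∨ Y ∨ A
Step 1: J ∨ Y = True OR False = True
Step 2: (True) ∨ A = True OR False = True

True


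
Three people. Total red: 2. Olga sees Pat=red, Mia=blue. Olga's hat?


Total red = 2, seen red = 1
Own red = 2 - 1 = 1
Olga's hat is red.

red


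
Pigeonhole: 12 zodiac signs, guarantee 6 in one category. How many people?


Pigeonhole: to guarantee k in one of n categories, need (k-1)×n + 1.
k = 6, n = 12
Minimum = (6-1) × 12 + 1 = 5 × 12 + 1

61


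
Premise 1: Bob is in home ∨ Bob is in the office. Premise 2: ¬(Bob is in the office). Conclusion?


Disjunctive syllogism: P ∨ Q, ¬P ⊢ Q
Disjunction: Bob is in home ∨ Bob is in the office
We know it is not the case that Bob is in the office.
By disjunctive syllogism, the other disjunct must be true.

Bob is in home


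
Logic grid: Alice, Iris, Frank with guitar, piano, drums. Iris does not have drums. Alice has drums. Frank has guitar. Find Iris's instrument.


From clues:
  Frank → guitar
  Alice → drums
By elimination, Iris gets the remaining.

piano


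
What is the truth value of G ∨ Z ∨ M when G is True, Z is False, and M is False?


G = True, Z = False, M = False
Step 1: G ∨ Z = True OR False = True
Step 2: True ∨ M = True OR False = True
OR is true when at least one operand is true.

True


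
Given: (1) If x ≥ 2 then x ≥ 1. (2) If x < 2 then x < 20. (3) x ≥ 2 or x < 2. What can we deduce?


Constructive dilemma: (P → Q) ∧ (R → S), P ∨ R ⊢ Q ∨ S
Premise 1: x ≥ 2 → x ≥ 1
Premise 2: x < 2 → x < 20
Premise 3: x ≥ 2 ∨ x < 2
Case 1: Assuming x ≥ 2, then by Premise 1, x ≥ 1.
Case 2: Assuming x < 2, then by Premise 2, x < 20.
Since one of x ≥ 2 or x < 2 must hold, we get x ≥ 1 or x < 20.

x ≥ 1 or x < 20.


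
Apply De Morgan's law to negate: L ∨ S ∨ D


De Morgan's law: ¬(P ∨ Q ∨ R) ≡ ¬P ∧ ¬Q ∧ ¬R
¬(L ∨ S ∨ D) = ¬L ∧ ¬S ∧ ¬D

¬L ∧ ¬S ∧ ¬D


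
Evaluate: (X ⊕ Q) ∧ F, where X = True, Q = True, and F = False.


X = True, Q = True, F = False
Step 1: X ⊕ Q = True XOR True = False
Step 2: False ∧ F = False AND False = False
XOR true when exactly one of X,Q is true; then AND with F.

False


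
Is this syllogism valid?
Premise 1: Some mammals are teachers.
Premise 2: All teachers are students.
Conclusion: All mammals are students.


Premise 1: Some mammals are teachers.
Premise 2: All teachers are students.
Conclusion: All mammals are students.
Fallacy: illicit minor. The minor term (mammals) is distributed in the conclusion ('All mammals ...') but undistributed in its premise ('Some mammals are teachers' doesn't cover all mammals).
Only 'Some mammals are students' follows, not 'All'.

Invalid


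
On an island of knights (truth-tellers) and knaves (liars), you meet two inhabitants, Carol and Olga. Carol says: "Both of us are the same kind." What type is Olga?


Carol says: "Both of us are the same kind."
Case 1: Carol is a Knight (truth-teller)
  Statement is true → they ARE the same → Olga is also a Knight
Case 2: Carol is a Knave (liar)
  Statement is false → they are NOT the same → Olga is a Knight
In both cases, Olga is a Knight.

Knight


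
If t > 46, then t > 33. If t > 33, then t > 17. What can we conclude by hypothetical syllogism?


Hypothetical syllogism: P → Q, Q → R ⊢ P → R
Premise 1: t > 46 → t > 33
Premise 2: t > 33 → t > 17
Chain the implications: the middle term (t > 33) links the two.
Conclusion: If t > 46, then t > 17.

If t > 46, then t > 17.


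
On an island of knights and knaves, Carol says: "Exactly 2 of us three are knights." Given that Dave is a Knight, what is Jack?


Carol claims exactly 2 knights among Carol, Dave, Jack.
Given: Dave is a Knight.

Case 1: Carol is a Knight (tells truth)
  Then exactly 2 of the three are knights.
  Counting Carol, Dave: 2 knight(s) so far. Need 0 more → Jack = Knave.
Case 2: Carol is a Knave (lies)
  Then the count is NOT 2.
  If Jack = Knight, count = 2 = 2 → claim would be true, contradicts lie.
  If Jack = Knave, count = 1 ≠ 2 → lie confirmed ✓

Jack is a Knave.

Knave


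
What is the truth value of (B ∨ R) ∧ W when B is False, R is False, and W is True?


B = False, R = False, W = True
Step 1: B ∨ R = False OR False = False
Step 2: False ∧ W = False AND True = False
OR is true when at least one operand is true; AND requires both.

False


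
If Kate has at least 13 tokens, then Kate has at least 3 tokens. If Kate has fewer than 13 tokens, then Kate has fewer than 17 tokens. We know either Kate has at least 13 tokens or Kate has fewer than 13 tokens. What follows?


Constructive dilemma: (P → Q) ∧ (R → S), P ∨ R ⊢ Q ∨ S
Premise 1: Kate has at least 13 tokens → Kate has at least 3 tokens
Premise 2: Kate has fewer than 13 tokens → Kate has fewer than 17 tokens
Premise 3: Kate has at least 13 tokens ∨ Kate has fewer than 13 tokens
Case 1: Assuming Kate has at least 13 tokens, then by Premise 1, Kate has at least 3 tokens.
Case 2: Assuming Kate has fewer than 13 tokens, then by Premise 2, Kate has fewer than 17 tokens.
Since one of Kate has at least 13 tokens or Kate has fewer than 13 tokens must hold, we get Kate has at least 3 tokens or Kate has fewer than 17 tokens.

Kate has at least 3 tokens or Kate has fewer than 17 tokens.


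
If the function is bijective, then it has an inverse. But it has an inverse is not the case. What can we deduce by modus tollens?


Modus tollens: P → Q, ¬Q ⊢ ¬P
P: the function is bijective
Q: it has an inverse
We have P → Q and Q is false.
By modus tollens, P must be false.

It is not the case that the function is bijective


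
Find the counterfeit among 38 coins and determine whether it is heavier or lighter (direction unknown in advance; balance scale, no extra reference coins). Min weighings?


Let n = 38. 76 possibilities (n coins × lighter/heavier); each weighing has 3 outcomes.
Bound for k weighings: say the first weighing puts j coins on each pan. If it tips, the 2j weighed coins remain suspects (each with a known direction) and k-1 weighings give 3^(k-1) outcomes; 3^(k-1) is odd, so 2j ≤ 3^(k-1) - 1. If it balances, the n - 2j unweighed coins remain with direction unknown: 2(n - 2j) ≤ 3^(k-1) - 1 by the same parity argument. Adding, n ≤ (3^(k-1) - 1) + (3^(k-1) - 1)/2 = (3^k - 3)/2, and the classical three-group strategy achieves this (3 coins in 2 weighings, 12 in 3, 39 in 4, 120 in 5).
So we need the smallest k with (3^k - 3)/2 ≥ 38.
k = 3: (3^3 - 3)/2 = 12 < 38 ✗
k = 4: (3^4 - 3)/2 = 39 ≥ 38 ✓

4


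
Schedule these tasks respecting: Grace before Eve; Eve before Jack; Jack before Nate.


Constraints: Grace before Eve; Eve before Jack; Jack before Nate
Method: repeatedly schedule the remaining task that has no remaining task required before it.
  Step 1: remaining {Grace, Nate, Eve, Jack}; every task except Grace still has a predecessor pending → schedule Grace.
  Step 2: remaining {Nate, Eve, Jack}; every task except Eve still has a predecessor pending → schedule Eve.
  Step 3: remaining {Nate, Jack}; every task except Jack still has a predecessor pending → schedule Jack.
  Step 4: only Nate remains → schedule Nate.
Resulting order:

Grace → Eve → Jack → Nate


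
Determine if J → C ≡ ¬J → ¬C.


Expression 1: J → C
Expression 2: ¬J → ¬C
Truth table (J C | Expr1 Expr2):
  T T |   T     T
  T F |   F     T   ← differ
  F T |   T     F   ← differ
  F F |   T     T
Counterexample: J=T, C=F gives Expr1 = F but Expr2 = T, so the expressions are NOT logically equivalent.

No


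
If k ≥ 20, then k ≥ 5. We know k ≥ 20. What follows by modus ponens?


Modus ponens: P → Q, P ⊢ Q
P: k ≥ 20
Q: k ≥ 5
We have P → Q and P is true.
By modus ponens, Q must be true.

k ≥ 5


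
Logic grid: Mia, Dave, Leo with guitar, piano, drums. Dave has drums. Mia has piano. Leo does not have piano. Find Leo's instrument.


From clues:
  Dave → drums
  Mia → piano
By elimination, Leo gets the remaining.

guitar


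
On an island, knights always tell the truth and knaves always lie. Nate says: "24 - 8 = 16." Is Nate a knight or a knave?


Statement: "24 - 8 = 16."
Actual: 24 - 8 = 16
Claimed: 16
Statement is TRUE → Nate tells the truth → Knight

Knight


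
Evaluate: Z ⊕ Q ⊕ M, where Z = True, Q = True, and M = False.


Z = True, Q = True, M = False
Step 1: Z ⊕ Q = True XOR True = False
Step 2: False ⊕ M = False XOR False = False
XOR is true when an odd number of operands are true.

False


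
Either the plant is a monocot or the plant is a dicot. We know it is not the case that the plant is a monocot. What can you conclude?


Disjunctive syllogism: P ∨ Q, ¬P ⊢ Q
Disjunction: the plant is a monocot ∨ the plant is a dicot
We know it is not the case that the plant is a monocot.
By disjunctive syllogism, the other disjunct must be true.

The plant is a dicot


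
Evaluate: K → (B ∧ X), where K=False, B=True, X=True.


K = False, B = True, X = True
Expression: K → (B ∧ X)
Step 1: B ∧ X = True AND True = True
Step 2: K → (True) = False → True = True

True


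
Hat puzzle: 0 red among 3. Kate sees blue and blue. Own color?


Total red = 0, seen red = 0
Own red = 0 - 0 = 0
Kate's hat is blue.

blue


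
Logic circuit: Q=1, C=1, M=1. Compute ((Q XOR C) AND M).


Q XOR C = 1^1 = 0
0 AND 1 = 0

0


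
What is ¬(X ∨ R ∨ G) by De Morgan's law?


De Morgan's law: ¬(P ∨ Q ∨ R) ≡ ¬P ∧ ¬Q ∧ ¬R
¬(X ∨ R ∨ G) = ¬X ∧ ¬R ∧ ¬G

¬X ∧ ¬R ∧ ¬G


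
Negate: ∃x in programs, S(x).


Original: ∃x S(x)
Rule: ¬∀→∃, ¬∃→∀, negate predicate.
Negation: ∀x ¬S(x)

∀x ¬S(x)


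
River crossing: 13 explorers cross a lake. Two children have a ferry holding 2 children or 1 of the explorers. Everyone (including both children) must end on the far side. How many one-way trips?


Per crossing of one of the explorers: children→, one←, one of the explorers→, one← = 4 trips
13 × 4 = 52, + 1 final children→ = 53
Minimum trips = 53

53


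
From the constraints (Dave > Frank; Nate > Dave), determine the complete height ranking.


Constraints: Dave > Frank; Nate > Dave
Method: at each step, the next-highest is the one remaining person who never appears on the smaller side of a constraint between remaining people.
  Step 1: remaining {Nate, Frank, Dave}; on the smaller side: {Frank, Dave} → Nate is next (Nate > Dave).
  Step 2: remaining {Frank, Dave}; on the smaller side: {Frank} → Dave is next (Dave > Frank).
  Step 3: only Frank remains → lowest.
Final ranking (highest to lowest):

Nate > Dave > Frank


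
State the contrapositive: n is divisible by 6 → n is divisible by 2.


Original: If n is divisible by 6, then n is divisible by 2
Contrapositive: If ¬Q, then ¬P
Negate Q: not (n is divisible by 2)
Negate P: not (n is divisible by 6)

If not (n is divisible by 2), then not (n is divisible by 6).


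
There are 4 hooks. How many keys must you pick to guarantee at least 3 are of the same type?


Pigeonhole: to guarantee k in one of n categories, need (k-1)×n + 1.
k = 3, n = 4
Minimum = (3-1) × 4 + 1 = 2 × 4 + 1

9


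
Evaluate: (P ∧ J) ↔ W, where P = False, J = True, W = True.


P = False, J = True, W = True
Step 1: P ∧ J = False AND True = False
Step 2: (False) ↔ W: true when both sides have same truth value.
Result: False ↔ True = False

False


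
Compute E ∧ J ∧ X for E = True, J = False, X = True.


E = True, J = False, X = True
Step 1: E ∧ J = True AND False = False
Step 2: (False) ∧ X = (False) AND True = False
AND is true only when ALL operands are true.

False


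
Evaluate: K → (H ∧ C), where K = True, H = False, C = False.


K = True, H = False, C = False
Step 1: H ∧ C = False AND False = False
Step 2: K → (False): false only when K=True and consequent=False.
Result: False

False


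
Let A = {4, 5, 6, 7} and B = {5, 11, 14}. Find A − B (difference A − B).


A = {4, 5, 6, 7}
B = {5, 11, 14}
Operation: difference A − B
In A but not B: 4, 6, 7

{4, 6, 7}


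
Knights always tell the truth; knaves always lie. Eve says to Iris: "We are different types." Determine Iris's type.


Eve says: "We are different types."
Case 1: Eve is a Knight (truth-teller)
  Statement is true → they ARE different → Iris is a Knave
Case 2: Eve is a Knave (liar)
  Statement is false → they are NOT different → Iris is a Knave
In both cases, Iris is a Knave.

Knave


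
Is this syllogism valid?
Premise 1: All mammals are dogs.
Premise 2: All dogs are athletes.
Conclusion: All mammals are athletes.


Premise 1: All mammals are dogs.
Premise 2: All dogs are athletes.
Conclusion: All mammals are athletes.
Barbara syllogism (AAA-1): All A are B, All B are C → All A are C.
Middle term (dogs) distributed in premise 2.

Valid


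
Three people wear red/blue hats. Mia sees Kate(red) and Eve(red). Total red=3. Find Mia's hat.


Total red = 3, seen red = 2
Own red = 3 - 2 = 1
Mia's hat is red.

red
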